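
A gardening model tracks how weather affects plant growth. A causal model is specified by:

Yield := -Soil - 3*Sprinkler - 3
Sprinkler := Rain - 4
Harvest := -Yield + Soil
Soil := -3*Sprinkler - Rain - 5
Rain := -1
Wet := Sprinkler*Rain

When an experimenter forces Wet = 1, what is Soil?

11

Under do(Wet=1), the mechanism Wet := Sprinkler*Rain is discarded; Wet is fixed at 1.
Since Soil is not a descendant of the intervened variable, it is unaffected.
Sprinkler = Rain - 4  [with Rain=-1]  = -5
Soil = -3*Sprinkler - Rain - 5  [with Sprinkler=-5, Rain=-1]  = 11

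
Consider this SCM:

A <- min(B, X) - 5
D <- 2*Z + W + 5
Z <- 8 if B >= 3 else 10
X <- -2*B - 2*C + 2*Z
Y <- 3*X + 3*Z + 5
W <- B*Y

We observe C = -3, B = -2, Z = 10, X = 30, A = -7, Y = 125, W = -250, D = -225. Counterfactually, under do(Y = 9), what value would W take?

Intervening sets Y = 9 and removes its equation (Y <- 3*X + 3*Z + 5).
W = B*Y  [with B=-2, Y=9]  = -18

-18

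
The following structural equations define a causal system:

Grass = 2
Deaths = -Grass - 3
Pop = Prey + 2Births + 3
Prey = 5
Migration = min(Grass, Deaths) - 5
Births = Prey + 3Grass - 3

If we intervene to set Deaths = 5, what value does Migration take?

-3

Intervening sets Deaths = 5 and removes its equation (Deaths = -Grass - 3).
Migration = min(Grass, Deaths) - 5  [with Grass=2, Deaths=5]  = -3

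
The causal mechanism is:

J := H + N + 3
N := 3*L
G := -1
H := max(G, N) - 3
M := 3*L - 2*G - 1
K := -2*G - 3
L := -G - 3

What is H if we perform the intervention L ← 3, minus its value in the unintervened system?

do(L=3) replaces the equation L := -G - 3 with the constant L = 3.
N = 3*L  [with L=3]  = 9
H = max(G, N) - 3  [with G=-1, N=9]  = 6
Without intervention: L = -G - 3  [with G=-1]  = -2; N = 3*L  [with L=-2]  = -6; H = max(G, N) - 3  [with G=-1, N=-6]  = -4.
Change = 6 − (-4) = 10.

10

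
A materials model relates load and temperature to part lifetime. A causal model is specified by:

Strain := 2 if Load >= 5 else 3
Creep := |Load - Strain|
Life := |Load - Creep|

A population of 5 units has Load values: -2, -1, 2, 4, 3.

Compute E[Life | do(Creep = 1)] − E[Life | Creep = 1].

Under do(Creep=1), Creep's equation is replaced by Creep=1 for every unit. Per-unit Life: 3, 2, 1, 3, 2. Mean = 2.2.
Observing Creep=1 restricts to units where Creep's equation naturally yields 1: Load ∈ {2, 4}. In that subpopulation Life = 1, 3, mean 2.
Difference = 2.2 − 2 = 0.2.

0.2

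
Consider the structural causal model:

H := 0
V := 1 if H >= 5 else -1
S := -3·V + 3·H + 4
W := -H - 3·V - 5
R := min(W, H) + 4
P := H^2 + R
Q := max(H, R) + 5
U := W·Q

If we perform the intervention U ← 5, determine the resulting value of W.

The intervention breaks the incoming arrows to U: U := W·Q no longer applies, and U = 5.
Since W is not a descendant of the intervened variable, it is unaffected.
V = 1 if H >= 5 else -1  [with H=0]  = -1
W = -H - 3·V - 5  [with H=0, V=-1]  = -2

-2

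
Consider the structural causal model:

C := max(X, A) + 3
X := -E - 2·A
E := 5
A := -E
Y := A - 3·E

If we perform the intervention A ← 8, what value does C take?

11

do(A=8) replaces the equation A := -E with the constant A = 8.
X = -E - 2·A  [with E=5, A=8]  = -21
C = max(X, A) + 3  [with X=-21, A=8]  = 11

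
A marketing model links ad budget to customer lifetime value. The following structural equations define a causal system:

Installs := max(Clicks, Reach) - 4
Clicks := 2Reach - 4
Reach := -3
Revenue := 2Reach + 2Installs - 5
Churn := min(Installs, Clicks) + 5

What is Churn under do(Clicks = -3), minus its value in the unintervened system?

3

Under do(Clicks=-3), the mechanism Clicks := 2Reach - 4 is discarded; Clicks is fixed at -3.
Installs = max(Clicks, Reach) - 4  [with Clicks=-3, Reach=-3]  = -7
Churn = min(Installs, Clicks) + 5  [with Installs=-7, Clicks=-3]  = -2
Without intervention: Clicks = 2Reach - 4  [with Reach=-3]  = -10; Installs = max(Clicks, Reach) - 4  [with Clicks=-10, Reach=-3]  = -7; Churn = min(Installs, Clicks) + 5  [with Installs=-7, Clicks=-10]  = -5.
Change = -2 − (-5) = 3.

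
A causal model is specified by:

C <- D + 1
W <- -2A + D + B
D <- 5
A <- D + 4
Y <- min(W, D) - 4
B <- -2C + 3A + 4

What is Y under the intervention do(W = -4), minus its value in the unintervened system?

-9

The intervention breaks the incoming arrows to W: W <- -2A + D + B no longer applies, and W = -4.
Y = min(W, D) - 4  [with W=-4, D=5]  = -8
Without intervention: C = D + 1  [with D=5]  = 6; A = D + 4  [with D=5]  = 9; B = -2C + 3A + 4  [with C=6, A=9]  = 19; W = -2A + D + B  [with A=9, D=5, B=19]  = 6; Y = min(W, D) - 4  [with W=6, D=5]  = 1.
Change = -8 − 1 = -9.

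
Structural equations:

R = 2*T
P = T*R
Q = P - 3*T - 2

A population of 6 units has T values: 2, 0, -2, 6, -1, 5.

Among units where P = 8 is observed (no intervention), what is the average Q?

6

Conditioning on P=8 selects the 2 unit(s) with T ∈ {2, -2}. Their Q values: 0, 12. Mean = 6.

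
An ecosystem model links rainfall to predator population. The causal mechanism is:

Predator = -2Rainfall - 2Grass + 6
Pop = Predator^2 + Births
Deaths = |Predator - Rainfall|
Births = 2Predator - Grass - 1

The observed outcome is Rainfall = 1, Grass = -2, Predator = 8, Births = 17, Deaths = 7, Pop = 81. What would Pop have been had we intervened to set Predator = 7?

The intervention breaks the incoming arrows to Predator: Predator = -2Rainfall - 2Grass + 6 no longer applies, and Predator = 7.
Births = 2Predator - Grass - 1  [with Predator=7, Grass=-2]  = 15
Pop = Predator^2 + Births  [with Predator=7, Births=15]  = 64

64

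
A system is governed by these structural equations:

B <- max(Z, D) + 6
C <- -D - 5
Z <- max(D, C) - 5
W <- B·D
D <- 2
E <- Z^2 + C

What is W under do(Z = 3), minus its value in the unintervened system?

2

The intervention breaks the incoming arrows to Z: Z <- max(D, C) - 5 no longer applies, and Z = 3.
B = max(Z, D) + 6  [with Z=3, D=2]  = 9
W = B·D  [with B=9, D=2]  = 18
Without intervention: C = -D - 5  [with D=2]  = -7; Z = max(D, C) - 5  [with D=2, C=-7]  = -3; B = max(Z, D) + 6  [with Z=-3, D=2]  = 8; W = B·D  [with B=8, D=2]  = 16.
Change = 18 − 16 = 2.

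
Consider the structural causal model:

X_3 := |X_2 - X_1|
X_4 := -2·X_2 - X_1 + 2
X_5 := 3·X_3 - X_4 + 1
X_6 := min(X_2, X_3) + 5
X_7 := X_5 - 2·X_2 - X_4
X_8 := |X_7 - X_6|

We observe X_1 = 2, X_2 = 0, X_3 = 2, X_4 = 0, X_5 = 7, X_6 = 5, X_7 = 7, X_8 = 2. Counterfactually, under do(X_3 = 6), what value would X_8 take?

The intervention breaks the incoming arrows to X_3: X_3 := |X_2 - X_1| no longer applies, and X_3 = 6.
X_4 = -2·X_2 - X_1 + 2  [with X_2=0, X_1=2]  = 0
X_5 = 3·X_3 - X_4 + 1  [with X_3=6, X_4=0]  = 19
X_6 = min(X_2, X_3) + 5  [with X_2=0, X_3=6]  = 5
X_7 = X_5 - 2·X_2 - X_4  [with X_5=19, X_2=0, X_4=0]  = 19
X_8 = |X_7 - X_6|  [with X_7=19, X_6=5]  = 14

14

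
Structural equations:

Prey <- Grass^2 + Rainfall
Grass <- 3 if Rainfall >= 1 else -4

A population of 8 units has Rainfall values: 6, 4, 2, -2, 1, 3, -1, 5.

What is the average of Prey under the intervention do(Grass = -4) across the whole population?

Under do(Grass=-4), Grass's equation is replaced by Grass=-4 for every unit. Per-unit Prey: 22, 20, 18, 14, 17, 19, 15, 21. Mean = 18.25.

18.25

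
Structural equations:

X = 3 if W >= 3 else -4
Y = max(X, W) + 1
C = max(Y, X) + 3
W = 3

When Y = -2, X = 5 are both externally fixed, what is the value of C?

The joint intervention fixes Y = -2, X = 5, removing each variable's own equation.
C = max(Y, X) + 3  [with Y=-2, X=5]  = 8

8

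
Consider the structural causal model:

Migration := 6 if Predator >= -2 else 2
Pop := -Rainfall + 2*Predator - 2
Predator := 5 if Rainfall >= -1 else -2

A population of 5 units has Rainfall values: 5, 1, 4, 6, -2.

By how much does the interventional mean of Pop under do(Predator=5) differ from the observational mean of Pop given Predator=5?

Under do(Predator=5), Predator's equation is replaced by Predator=5 for every unit. Per-unit Pop: 3, 7, 4, 2, 10. Mean = 5.2.
E[Pop|Predator=5] averages over only the 4 units with Predator=5 (Rainfall = 5, 1, 4, 6): Pop = 3, 7, 4, 2, mean 4.
Difference = 5.2 − 4 = 1.2.

1.2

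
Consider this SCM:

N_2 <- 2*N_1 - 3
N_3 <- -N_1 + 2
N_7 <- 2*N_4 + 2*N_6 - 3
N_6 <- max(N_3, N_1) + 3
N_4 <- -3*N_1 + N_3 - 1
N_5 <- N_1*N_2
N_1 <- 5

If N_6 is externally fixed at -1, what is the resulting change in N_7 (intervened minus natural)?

Intervening sets N_6 = -1 and removes its equation (N_6 <- max(N_3, N_1) + 3).
N_3 = -N_1 + 2  [with N_1=5]  = -3
N_4 = -3*N_1 + N_3 - 1  [with N_1=5, N_3=-3]  = -19
N_7 = 2*N_4 + 2*N_6 - 3  [with N_4=-19, N_6=-1]  = -43
Without intervention: N_3 = -N_1 + 2  [with N_1=5]  = -3; N_4 = -3*N_1 + N_3 - 1  [with N_1=5, N_3=-3]  = -19; N_6 = max(N_3, N_1) + 3  [with N_3=-3, N_1=5]  = 8; N_7 = 2*N_4 + 2*N_6 - 3  [with N_4=-19, N_6=8]  = -25.
Change = -43 − (-25) = -18.

-18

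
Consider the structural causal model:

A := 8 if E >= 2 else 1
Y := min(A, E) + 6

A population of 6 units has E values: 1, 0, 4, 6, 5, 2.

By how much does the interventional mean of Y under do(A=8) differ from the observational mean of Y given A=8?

The intervention sets A=8 in all 6 units regardless of E. Recomputing Y per unit gives 7, 6, 10, 12, 11, 8; average 9.
Conditioning on A=8 selects the 4 unit(s) with E ∈ {4, 6, 5, 2}. Their Y values: 10, 12, 11, 8. Mean = 10.25.
Difference = 9 − 10.25 = -1.25.

-1.25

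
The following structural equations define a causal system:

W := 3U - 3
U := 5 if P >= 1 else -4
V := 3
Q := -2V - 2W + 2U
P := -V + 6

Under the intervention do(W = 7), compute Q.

Intervening sets W = 7 and removes its equation (W := 3U - 3).
P = -V + 6  [with V=3]  = 3
U = 5 if P >= 1 else -4  [with P=3]  = 5
Q = -2V - 2W + 2U  [with V=3, W=7, U=5]  = -10

-10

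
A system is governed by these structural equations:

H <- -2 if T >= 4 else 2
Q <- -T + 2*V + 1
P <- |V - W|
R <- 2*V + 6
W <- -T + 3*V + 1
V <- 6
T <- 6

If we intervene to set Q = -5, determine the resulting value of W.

13

Under do(Q=-5), the mechanism Q <- -T + 2*V + 1 is discarded; Q is fixed at -5.
Since W is not a descendant of the intervened variable, it is unaffected.
W = -T + 3*V + 1  [with T=6, V=6]  = 13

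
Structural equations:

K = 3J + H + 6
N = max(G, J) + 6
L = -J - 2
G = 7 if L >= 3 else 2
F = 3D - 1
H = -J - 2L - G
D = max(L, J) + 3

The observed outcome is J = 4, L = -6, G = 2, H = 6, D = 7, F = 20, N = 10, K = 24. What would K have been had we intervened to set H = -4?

14

do(H=-4) replaces the equation H = -J - 2L - G with the constant H = -4.
K = 3J + H + 6  [with J=4, H=-4]  = 14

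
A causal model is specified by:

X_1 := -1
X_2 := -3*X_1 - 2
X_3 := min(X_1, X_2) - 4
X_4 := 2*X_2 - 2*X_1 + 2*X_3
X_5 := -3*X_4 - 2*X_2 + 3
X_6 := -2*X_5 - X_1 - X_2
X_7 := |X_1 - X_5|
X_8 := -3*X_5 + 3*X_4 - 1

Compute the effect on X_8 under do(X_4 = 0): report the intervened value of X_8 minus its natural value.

72

do(X_4=0) replaces the equation X_4 := 2*X_2 - 2*X_1 + 2*X_3 with the constant X_4 = 0.
X_2 = -3*X_1 - 2  [with X_1=-1]  = 1
X_5 = -3*X_4 - 2*X_2 + 3  [with X_4=0, X_2=1]  = 1
X_8 = -3*X_5 + 3*X_4 - 1  [with X_5=1, X_4=0]  = -4
Without intervention: X_2 = -3*X_1 - 2  [with X_1=-1]  = 1; X_3 = min(X_1, X_2) - 4  [with X_1=-1, X_2=1]  = -5; X_4 = 2*X_2 - 2*X_1 + 2*X_3  [with X_2=1, X_1=-1, X_3=-5]  = -6; X_5 = -3*X_4 - 2*X_2 + 3  [with X_4=-6, X_2=1]  = 19; X_8 = -3*X_5 + 3*X_4 - 1  [with X_5=19, X_4=-6]  = -76.
Change = -4 − (-76) = 72.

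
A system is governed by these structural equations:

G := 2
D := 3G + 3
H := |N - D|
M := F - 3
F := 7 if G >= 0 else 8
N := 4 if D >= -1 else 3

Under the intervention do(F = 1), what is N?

Under do(F=1), the mechanism F := 7 if G >= 0 else 8 is discarded; F is fixed at 1.
Since N is not a descendant of the intervened variable, it is unaffected.
D = 3G + 3  [with G=2]  = 9
N = 4 if D >= -1 else 3  [with D=9]  = 4

4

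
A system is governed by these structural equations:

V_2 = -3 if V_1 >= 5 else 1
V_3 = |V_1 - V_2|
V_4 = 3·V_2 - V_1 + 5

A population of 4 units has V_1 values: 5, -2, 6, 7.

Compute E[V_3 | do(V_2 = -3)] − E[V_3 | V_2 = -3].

Under do(V_2=-3), V_2's equation is replaced by V_2=-3 for every unit. Per-unit V_3: 8, 1, 9, 10. Mean = 7.
Conditioning on V_2=-3 selects the 3 unit(s) with V_1 ∈ {5, 6, 7}. Their V_3 values: 8, 9, 10. Mean = 9.
Difference = 7 − 9 = -2.

-2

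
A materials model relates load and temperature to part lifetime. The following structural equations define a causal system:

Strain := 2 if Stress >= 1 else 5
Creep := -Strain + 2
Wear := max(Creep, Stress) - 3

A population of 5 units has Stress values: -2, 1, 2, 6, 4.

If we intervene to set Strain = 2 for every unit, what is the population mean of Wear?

-0.4

do(Strain=2) breaks Strain's dependence on Stress. With Strain=2 fixed, Wear across the units is -3, -2, -1, 3, 1, mean -0.4.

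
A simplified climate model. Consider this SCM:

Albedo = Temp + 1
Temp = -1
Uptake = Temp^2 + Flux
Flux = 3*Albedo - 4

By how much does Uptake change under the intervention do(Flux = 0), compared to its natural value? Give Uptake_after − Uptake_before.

The intervention breaks the incoming arrows to Flux: Flux = 3*Albedo - 4 no longer applies, and Flux = 0.
Uptake = Temp^2 + Flux  [with Temp=-1, Flux=0]  = 1
Without intervention: Albedo = Temp + 1  [with Temp=-1]  = 0; Flux = 3*Albedo - 4  [with Albedo=0]  = -4; Uptake = Temp^2 + Flux  [with Temp=-1, Flux=-4]  = -3.
Change = 1 − (-3) = 4.

4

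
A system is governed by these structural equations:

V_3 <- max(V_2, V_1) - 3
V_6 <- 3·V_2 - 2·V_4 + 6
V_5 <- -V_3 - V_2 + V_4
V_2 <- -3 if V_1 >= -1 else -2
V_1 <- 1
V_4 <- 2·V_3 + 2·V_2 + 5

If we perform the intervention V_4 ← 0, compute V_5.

Intervening sets V_4 = 0 and removes its equation (V_4 <- 2·V_3 + 2·V_2 + 5).
V_2 = -3 if V_1 >= -1 else -2  [with V_1=1]  = -3
V_3 = max(V_2, V_1) - 3  [with V_2=-3, V_1=1]  = -2
V_5 = -V_3 - V_2 + V_4  [with V_3=-2, V_2=-3, V_4=0]  = 5

5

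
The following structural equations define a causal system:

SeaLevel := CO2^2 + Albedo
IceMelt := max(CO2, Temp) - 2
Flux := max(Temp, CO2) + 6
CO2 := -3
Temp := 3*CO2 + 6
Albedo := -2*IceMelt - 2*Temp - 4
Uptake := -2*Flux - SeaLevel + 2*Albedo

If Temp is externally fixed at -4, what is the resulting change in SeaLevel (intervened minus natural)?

2

do(Temp=-4) replaces the equation Temp := 3*CO2 + 6 with the constant Temp = -4.
IceMelt = max(CO2, Temp) - 2  [with CO2=-3, Temp=-4]  = -5
Albedo = -2*IceMelt - 2*Temp - 4  [with IceMelt=-5, Temp=-4]  = 14
SeaLevel = CO2^2 + Albedo  [with CO2=-3, Albedo=14]  = 23
Without intervention: Temp = 3*CO2 + 6  [with CO2=-3]  = -3; IceMelt = max(CO2, Temp) - 2  [with CO2=-3, Temp=-3]  = -5; Albedo = -2*IceMelt - 2*Temp - 4  [with IceMelt=-5, Temp=-3]  = 12; SeaLevel = CO2^2 + Albedo  [with CO2=-3, Albedo=12]  = 21.
Change = 23 − 21 = 2.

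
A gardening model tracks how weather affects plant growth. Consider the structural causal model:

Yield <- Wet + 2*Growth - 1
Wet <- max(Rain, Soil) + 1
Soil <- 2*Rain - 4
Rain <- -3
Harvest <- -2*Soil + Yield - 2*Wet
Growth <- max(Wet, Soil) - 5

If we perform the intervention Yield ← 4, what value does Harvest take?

28

The intervention breaks the incoming arrows to Yield: Yield <- Wet + 2*Growth - 1 no longer applies, and Yield = 4.
Soil = 2*Rain - 4  [with Rain=-3]  = -10
Wet = max(Rain, Soil) + 1  [with Rain=-3, Soil=-10]  = -2
Harvest = -2*Soil + Yield - 2*Wet  [with Soil=-10, Yield=4, Wet=-2]  = 28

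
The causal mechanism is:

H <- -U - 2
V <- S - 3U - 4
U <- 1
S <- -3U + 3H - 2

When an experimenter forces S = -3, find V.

-10

The intervention breaks the incoming arrows to S: S <- -3U + 3H - 2 no longer applies, and S = -3.
V = S - 3U - 4  [with S=-3, U=1]  = -10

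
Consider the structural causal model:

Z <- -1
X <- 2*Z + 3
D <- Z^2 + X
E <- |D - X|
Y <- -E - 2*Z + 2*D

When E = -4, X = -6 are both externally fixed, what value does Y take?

-4

The joint intervention fixes E = -4, X = -6, removing each variable's own equation.
D = Z^2 + X  [with Z=-1, X=-6]  = -5
Y = -E - 2*Z + 2*D  [with E=-4, Z=-1, D=-5]  = -4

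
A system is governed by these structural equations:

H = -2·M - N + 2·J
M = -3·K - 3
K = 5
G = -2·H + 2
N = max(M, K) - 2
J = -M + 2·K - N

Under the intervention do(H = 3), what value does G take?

-4

The intervention breaks the incoming arrows to H: H = -2·M - N + 2·J no longer applies, and H = 3.
G = -2·H + 2  [with H=3]  = -4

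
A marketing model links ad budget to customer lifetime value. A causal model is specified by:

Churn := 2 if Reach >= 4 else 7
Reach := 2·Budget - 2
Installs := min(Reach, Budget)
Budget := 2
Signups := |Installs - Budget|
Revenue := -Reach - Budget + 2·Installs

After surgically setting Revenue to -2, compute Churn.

do(Revenue=-2) replaces the equation Revenue := -Reach - Budget + 2·Installs with the constant Revenue = -2.
Since Churn is not a descendant of the intervened variable, it is unaffected.
Reach = 2·Budget - 2  [with Budget=2]  = 2
Churn = 2 if Reach >= 4 else 7  [with Reach=2]  = 7

7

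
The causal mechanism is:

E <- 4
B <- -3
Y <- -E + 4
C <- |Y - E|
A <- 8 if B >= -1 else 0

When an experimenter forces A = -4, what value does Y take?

0

do(A=-4) replaces the equation A <- 8 if B >= -1 else 0 with the constant A = -4.
Y is not downstream of the intervention, so its value is determined by the original equations.
Y = -E + 4  [with E=4]  = 0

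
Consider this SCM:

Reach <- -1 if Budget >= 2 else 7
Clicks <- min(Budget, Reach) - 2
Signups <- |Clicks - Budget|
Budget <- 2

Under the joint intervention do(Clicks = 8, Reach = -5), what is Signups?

6

The joint intervention fixes Clicks = 8, Reach = -5, removing each variable's own equation.
Signups = |Clicks - Budget|  [with Clicks=8, Budget=2]  = 6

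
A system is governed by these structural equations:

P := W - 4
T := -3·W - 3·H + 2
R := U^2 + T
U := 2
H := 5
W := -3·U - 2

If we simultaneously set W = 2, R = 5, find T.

-19

The joint intervention fixes W = 2, R = 5, removing each variable's own equation.
T = -3·W - 3·H + 2  [with W=2, H=5]  = -19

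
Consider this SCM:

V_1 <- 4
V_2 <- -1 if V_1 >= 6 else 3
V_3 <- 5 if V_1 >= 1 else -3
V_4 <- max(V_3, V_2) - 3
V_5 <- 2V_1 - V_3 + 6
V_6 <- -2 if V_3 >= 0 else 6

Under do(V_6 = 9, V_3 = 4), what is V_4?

1

Under do(V_6 = 9, V_3 = 4), each intervened variable's structural equation is replaced by its fixed value.
V_2 = -1 if V_1 >= 6 else 3  [with V_1=4]  = 3
V_4 = max(V_3, V_2) - 3  [with V_3=4, V_2=3]  = 1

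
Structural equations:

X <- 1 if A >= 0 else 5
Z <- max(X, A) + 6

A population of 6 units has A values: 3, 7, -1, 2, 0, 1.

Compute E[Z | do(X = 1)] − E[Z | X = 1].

Under do(X=1), X's equation is replaced by X=1 for every unit. Per-unit Z: 9, 13, 7, 8, 7, 7. Mean = 8.5.
Conditioning on X=1 selects the 5 unit(s) with A ∈ {3, 7, 2, 0, 1}. Their Z values: 9, 13, 8, 7, 7. Mean = 8.8.
Difference = 8.5 − 8.8 = -0.3.

-0.3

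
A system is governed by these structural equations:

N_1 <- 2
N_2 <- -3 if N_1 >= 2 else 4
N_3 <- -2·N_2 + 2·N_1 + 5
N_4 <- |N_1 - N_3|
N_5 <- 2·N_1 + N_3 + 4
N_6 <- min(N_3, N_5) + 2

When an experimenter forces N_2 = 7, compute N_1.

Under do(N_2=7), the mechanism N_2 <- -3 if N_1 >= 2 else 4 is discarded; N_2 is fixed at 7.
N_1 is not downstream of the intervention, so its value is determined by the original equations.

2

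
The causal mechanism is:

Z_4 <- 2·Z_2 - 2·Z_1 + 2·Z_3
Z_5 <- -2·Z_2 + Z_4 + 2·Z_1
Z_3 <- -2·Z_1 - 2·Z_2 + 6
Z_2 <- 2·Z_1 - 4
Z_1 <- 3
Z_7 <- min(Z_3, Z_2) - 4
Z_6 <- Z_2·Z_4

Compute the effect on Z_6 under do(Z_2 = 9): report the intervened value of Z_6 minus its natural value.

-196

Under do(Z_2=9), the mechanism Z_2 <- 2·Z_1 - 4 is discarded; Z_2 is fixed at 9.
Z_3 = -2·Z_1 - 2·Z_2 + 6  [with Z_1=3, Z_2=9]  = -18
Z_4 = 2·Z_2 - 2·Z_1 + 2·Z_3  [with Z_2=9, Z_1=3, Z_3=-18]  = -24
Z_6 = Z_2·Z_4  [with Z_2=9, Z_4=-24]  = -216
Without intervention: Z_2 = 2·Z_1 - 4  [with Z_1=3]  = 2; Z_3 = -2·Z_1 - 2·Z_2 + 6  [with Z_1=3, Z_2=2]  = -4; Z_4 = 2·Z_2 - 2·Z_1 + 2·Z_3  [with Z_2=2, Z_1=3, Z_3=-4]  = -10; Z_6 = Z_2·Z_4  [with Z_2=2, Z_4=-10]  = -20.
Change = -216 − (-20) = -196.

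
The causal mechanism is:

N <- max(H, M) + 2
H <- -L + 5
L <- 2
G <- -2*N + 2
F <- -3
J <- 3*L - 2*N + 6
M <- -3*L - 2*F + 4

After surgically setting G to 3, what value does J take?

0

Intervening sets G = 3 and removes its equation (G <- -2*N + 2).
Since J is not a descendant of the intervened variable, it is unaffected.
M = -3*L - 2*F + 4  [with L=2, F=-3]  = 4
H = -L + 5  [with L=2]  = 3
N = max(H, M) + 2  [with H=3, M=4]  = 6
J = 3*L - 2*N + 6  [with L=2, N=6]  = 0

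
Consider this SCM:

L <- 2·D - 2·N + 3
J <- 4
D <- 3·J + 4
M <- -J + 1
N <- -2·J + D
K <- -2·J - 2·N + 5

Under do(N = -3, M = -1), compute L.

41

The joint intervention fixes N = -3, M = -1, removing each variable's own equation.
D = 3·J + 4  [with J=4]  = 16
L = 2·D - 2·N + 3  [with D=16, N=-3]  = 41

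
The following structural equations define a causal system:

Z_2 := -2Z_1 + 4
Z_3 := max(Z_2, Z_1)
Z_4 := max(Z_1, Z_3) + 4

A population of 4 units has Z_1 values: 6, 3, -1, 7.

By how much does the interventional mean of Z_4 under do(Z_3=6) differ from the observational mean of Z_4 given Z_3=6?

0.25

do(Z_3=6) breaks Z_3's dependence on Z_1. With Z_3=6 fixed, Z_4 across the units is 10, 10, 10, 11, mean 10.25.
Observing Z_3=6 restricts to units where Z_3's equation naturally yields 6: Z_1 ∈ {6, -1}. In that subpopulation Z_4 = 10, 10, mean 10.
Difference = 10.25 − 10 = 0.25.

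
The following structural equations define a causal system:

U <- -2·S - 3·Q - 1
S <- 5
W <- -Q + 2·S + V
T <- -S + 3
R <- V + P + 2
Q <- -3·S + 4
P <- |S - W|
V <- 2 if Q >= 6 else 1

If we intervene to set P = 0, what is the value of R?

3

do(P=0) replaces the equation P <- |S - W| with the constant P = 0.
Q = -3·S + 4  [with S=5]  = -11
V = 2 if Q >= 6 else 1  [with Q=-11]  = 1
R = V + P + 2  [with V=1, P=0]  = 3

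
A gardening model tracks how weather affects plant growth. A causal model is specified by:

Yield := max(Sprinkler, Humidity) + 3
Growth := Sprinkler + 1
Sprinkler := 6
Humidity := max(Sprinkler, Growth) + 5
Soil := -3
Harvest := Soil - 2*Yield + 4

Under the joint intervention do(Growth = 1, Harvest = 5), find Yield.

The joint intervention fixes Growth = 1, Harvest = 5, removing each variable's own equation.
Humidity = max(Sprinkler, Growth) + 5  [with Sprinkler=6, Growth=1]  = 11
Yield = max(Sprinkler, Humidity) + 3  [with Sprinkler=6, Humidity=11]  = 14

14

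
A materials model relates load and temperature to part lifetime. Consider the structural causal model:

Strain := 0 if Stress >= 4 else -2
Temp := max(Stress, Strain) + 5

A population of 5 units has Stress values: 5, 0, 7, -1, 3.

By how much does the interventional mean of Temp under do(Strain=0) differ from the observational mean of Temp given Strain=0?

Every unit gets Strain=0 under the intervention. Temp values become 10, 5, 12, 5, 8; E[Temp|do(Strain=0)] = 8.
Conditioning on Strain=0 selects the 2 unit(s) with Stress ∈ {5, 7}. Their Temp values: 10, 12. Mean = 11.
Difference = 8 − 11 = -3.

-3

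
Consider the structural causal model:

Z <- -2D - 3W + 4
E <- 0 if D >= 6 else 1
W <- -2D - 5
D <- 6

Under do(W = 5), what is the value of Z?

-23

The intervention breaks the incoming arrows to W: W <- -2D - 5 no longer applies, and W = 5.
Z = -2D - 3W + 4  [with D=6, W=5]  = -23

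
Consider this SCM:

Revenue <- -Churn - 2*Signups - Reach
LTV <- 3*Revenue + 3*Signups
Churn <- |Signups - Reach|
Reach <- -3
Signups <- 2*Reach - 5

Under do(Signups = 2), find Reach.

Under do(Signups=2), the mechanism Signups <- 2*Reach - 5 is discarded; Signups is fixed at 2.
Reach is not downstream of the intervention, so its value is determined by the original equations.

-3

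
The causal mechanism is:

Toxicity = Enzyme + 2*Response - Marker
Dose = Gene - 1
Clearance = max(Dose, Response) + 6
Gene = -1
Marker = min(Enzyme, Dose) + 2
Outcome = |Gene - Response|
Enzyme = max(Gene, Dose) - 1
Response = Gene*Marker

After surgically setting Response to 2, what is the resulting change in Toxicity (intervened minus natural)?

The intervention breaks the incoming arrows to Response: Response = Gene*Marker no longer applies, and Response = 2.
Dose = Gene - 1  [with Gene=-1]  = -2
Enzyme = max(Gene, Dose) - 1  [with Gene=-1, Dose=-2]  = -2
Marker = min(Enzyme, Dose) + 2  [with Enzyme=-2, Dose=-2]  = 0
Toxicity = Enzyme + 2*Response - Marker  [with Enzyme=-2, Response=2, Marker=0]  = 2
Without intervention: Dose = Gene - 1  [with Gene=-1]  = -2; Enzyme = max(Gene, Dose) - 1  [with Gene=-1, Dose=-2]  = -2; Marker = min(Enzyme, Dose) + 2  [with Enzyme=-2, Dose=-2]  = 0; Response = Gene*Marker  [with Gene=-1, Marker=0]  = 0; Toxicity = Enzyme + 2*Response - Marker  [with Enzyme=-2, Response=0, Marker=0]  = -2.
Change = 2 − (-2) = 4.

4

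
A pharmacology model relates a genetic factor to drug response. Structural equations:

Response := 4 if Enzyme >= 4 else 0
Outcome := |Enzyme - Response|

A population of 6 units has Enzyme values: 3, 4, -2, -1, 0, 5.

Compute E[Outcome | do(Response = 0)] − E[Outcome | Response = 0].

1

Under do(Response=0), Response's equation is replaced by Response=0 for every unit. Per-unit Outcome: 3, 4, 2, 1, 0, 5. Mean = 2.5.
Observing Response=0 restricts to units where Response's equation naturally yields 0: Enzyme ∈ {3, -2, -1, 0}. In that subpopulation Outcome = 3, 2, 1, 0, mean 1.5.
Difference = 2.5 − 1.5 = 1.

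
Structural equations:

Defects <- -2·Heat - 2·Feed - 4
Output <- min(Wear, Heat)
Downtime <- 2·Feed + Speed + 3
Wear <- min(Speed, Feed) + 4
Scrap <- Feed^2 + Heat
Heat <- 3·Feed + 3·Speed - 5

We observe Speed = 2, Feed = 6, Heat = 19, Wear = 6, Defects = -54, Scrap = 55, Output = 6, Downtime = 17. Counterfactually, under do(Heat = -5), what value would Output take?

-5

The intervention breaks the incoming arrows to Heat: Heat <- 3·Feed + 3·Speed - 5 no longer applies, and Heat = -5.
Wear = min(Speed, Feed) + 4  [with Speed=2, Feed=6]  = 6
Output = min(Wear, Heat)  [with Wear=6, Heat=-5]  = -5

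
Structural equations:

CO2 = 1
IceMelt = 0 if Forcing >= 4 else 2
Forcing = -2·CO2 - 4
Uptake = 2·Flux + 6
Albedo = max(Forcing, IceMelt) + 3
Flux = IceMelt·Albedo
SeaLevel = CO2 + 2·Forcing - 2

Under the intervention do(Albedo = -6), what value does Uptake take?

-18

The intervention breaks the incoming arrows to Albedo: Albedo = max(Forcing, IceMelt) + 3 no longer applies, and Albedo = -6.
Forcing = -2·CO2 - 4  [with CO2=1]  = -6
IceMelt = 0 if Forcing >= 4 else 2  [with Forcing=-6]  = 2
Flux = IceMelt·Albedo  [with IceMelt=2, Albedo=-6]  = -12
Uptake = 2·Flux + 6  [with Flux=-12]  = -18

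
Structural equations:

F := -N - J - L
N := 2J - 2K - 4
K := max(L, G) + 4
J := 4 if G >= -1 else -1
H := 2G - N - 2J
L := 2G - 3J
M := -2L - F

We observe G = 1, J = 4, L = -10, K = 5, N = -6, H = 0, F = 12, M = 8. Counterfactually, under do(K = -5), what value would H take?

-20

Under do(K=-5), the mechanism K := max(L, G) + 4 is discarded; K is fixed at -5.
J = 4 if G >= -1 else -1  [with G=1]  = 4
N = 2J - 2K - 4  [with J=4, K=-5]  = 14
H = 2G - N - 2J  [with G=1, N=14, J=4]  = -20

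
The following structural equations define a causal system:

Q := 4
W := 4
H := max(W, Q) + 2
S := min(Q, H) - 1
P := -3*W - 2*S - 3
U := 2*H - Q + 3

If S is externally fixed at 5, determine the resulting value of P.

Intervening sets S = 5 and removes its equation (S := min(Q, H) - 1).
P = -3*W - 2*S - 3  [with W=4, S=5]  = -25

-25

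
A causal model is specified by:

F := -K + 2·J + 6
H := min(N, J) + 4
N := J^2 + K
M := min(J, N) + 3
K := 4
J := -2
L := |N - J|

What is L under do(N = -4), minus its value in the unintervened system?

The intervention breaks the incoming arrows to N: N := J^2 + K no longer applies, and N = -4.
L = |N - J|  [with N=-4, J=-2]  = 2
Without intervention: N = J^2 + K  [with J=-2, K=4]  = 8; L = |N - J|  [with N=8, J=-2]  = 10.
Change = 2 − 10 = -8.

-8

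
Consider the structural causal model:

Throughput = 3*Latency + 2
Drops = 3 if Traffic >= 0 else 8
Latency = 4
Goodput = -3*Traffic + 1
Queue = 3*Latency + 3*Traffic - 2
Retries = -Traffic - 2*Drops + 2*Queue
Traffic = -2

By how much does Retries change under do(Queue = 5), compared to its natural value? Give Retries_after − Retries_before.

2

do(Queue=5) replaces the equation Queue = 3*Latency + 3*Traffic - 2 with the constant Queue = 5.
Drops = 3 if Traffic >= 0 else 8  [with Traffic=-2]  = 8
Retries = -Traffic - 2*Drops + 2*Queue  [with Traffic=-2, Drops=8, Queue=5]  = -4
Without intervention: Queue = 3*Latency + 3*Traffic - 2  [with Latency=4, Traffic=-2]  = 4; Drops = 3 if Traffic >= 0 else 8  [with Traffic=-2]  = 8; Retries = -Traffic - 2*Drops + 2*Queue  [with Traffic=-2, Drops=8, Queue=4]  = -6.
Change = -4 − (-6) = 2.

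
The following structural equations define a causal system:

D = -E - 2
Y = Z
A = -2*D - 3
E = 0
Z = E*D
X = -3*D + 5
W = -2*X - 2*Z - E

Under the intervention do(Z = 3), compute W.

-28

do(Z=3) replaces the equation Z = E*D with the constant Z = 3.
D = -E - 2  [with E=0]  = -2
X = -3*D + 5  [with D=-2]  = 11
W = -2*X - 2*Z - E  [with X=11, Z=3, E=0]  = -28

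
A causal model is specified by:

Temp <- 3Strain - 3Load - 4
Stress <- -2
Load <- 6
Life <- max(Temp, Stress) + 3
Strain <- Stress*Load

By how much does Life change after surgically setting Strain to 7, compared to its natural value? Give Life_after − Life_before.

do(Strain=7) replaces the equation Strain <- Stress*Load with the constant Strain = 7.
Temp = 3Strain - 3Load - 4  [with Strain=7, Load=6]  = -1
Life = max(Temp, Stress) + 3  [with Temp=-1, Stress=-2]  = 2
Without intervention: Strain = Stress*Load  [with Stress=-2, Load=6]  = -12; Temp = 3Strain - 3Load - 4  [with Strain=-12, Load=6]  = -58; Life = max(Temp, Stress) + 3  [with Temp=-58, Stress=-2]  = 1.
Change = 2 − 1 = 1.

1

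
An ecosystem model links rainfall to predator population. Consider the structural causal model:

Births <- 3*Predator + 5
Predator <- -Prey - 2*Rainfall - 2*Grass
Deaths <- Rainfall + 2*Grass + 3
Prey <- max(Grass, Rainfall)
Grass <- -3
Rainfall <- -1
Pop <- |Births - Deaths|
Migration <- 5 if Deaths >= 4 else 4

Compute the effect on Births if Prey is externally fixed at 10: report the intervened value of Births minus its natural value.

do(Prey=10) replaces the equation Prey <- max(Grass, Rainfall) with the constant Prey = 10.
Predator = -Prey - 2*Rainfall - 2*Grass  [with Prey=10, Rainfall=-1, Grass=-3]  = -2
Births = 3*Predator + 5  [with Predator=-2]  = -1
Without intervention: Prey = max(Grass, Rainfall)  [with Grass=-3, Rainfall=-1]  = -1; Predator = -Prey - 2*Rainfall - 2*Grass  [with Prey=-1, Rainfall=-1, Grass=-3]  = 9; Births = 3*Predator + 5  [with Predator=9]  = 32.
Change = -1 − 32 = -33.

-33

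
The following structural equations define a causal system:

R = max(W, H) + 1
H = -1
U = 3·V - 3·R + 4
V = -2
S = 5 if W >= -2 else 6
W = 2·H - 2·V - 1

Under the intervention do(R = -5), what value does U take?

13

Under do(R=-5), the mechanism R = max(W, H) + 1 is discarded; R is fixed at -5.
U = 3·V - 3·R + 4  [with V=-2, R=-5]  = 13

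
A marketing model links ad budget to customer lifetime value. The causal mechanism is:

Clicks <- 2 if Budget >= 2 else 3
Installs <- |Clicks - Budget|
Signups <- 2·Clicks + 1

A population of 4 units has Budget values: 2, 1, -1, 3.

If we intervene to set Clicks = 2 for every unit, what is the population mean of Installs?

1.25

do(Clicks=2) breaks Clicks's dependence on Budget. With Clicks=2 fixed, Installs across the units is 0, 1, 3, 1, mean 1.25.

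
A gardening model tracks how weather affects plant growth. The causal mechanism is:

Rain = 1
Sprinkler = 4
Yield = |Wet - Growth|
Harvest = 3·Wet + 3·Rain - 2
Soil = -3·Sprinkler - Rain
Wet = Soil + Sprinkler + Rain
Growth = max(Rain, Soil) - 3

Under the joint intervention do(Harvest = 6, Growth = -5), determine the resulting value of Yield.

3

Setting Harvest = 6, Growth = -5 by intervention discards those variables' equations.
Soil = -3·Sprinkler - Rain  [with Sprinkler=4, Rain=1]  = -13
Wet = Soil + Sprinkler + Rain  [with Soil=-13, Sprinkler=4, Rain=1]  = -8
Yield = |Wet - Growth|  [with Wet=-8, Growth=-5]  = 3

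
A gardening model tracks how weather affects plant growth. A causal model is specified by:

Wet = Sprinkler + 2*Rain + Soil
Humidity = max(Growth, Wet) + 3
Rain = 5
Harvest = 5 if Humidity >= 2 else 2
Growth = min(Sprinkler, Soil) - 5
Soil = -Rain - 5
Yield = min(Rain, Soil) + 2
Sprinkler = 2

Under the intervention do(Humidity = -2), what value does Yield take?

Intervening sets Humidity = -2 and removes its equation (Humidity = max(Growth, Wet) + 3).
No directed path runs from Humidity to Yield, so Yield keeps its natural value.
Soil = -Rain - 5  [with Rain=5]  = -10
Yield = min(Rain, Soil) + 2  [with Rain=5, Soil=-10]  = -8

-8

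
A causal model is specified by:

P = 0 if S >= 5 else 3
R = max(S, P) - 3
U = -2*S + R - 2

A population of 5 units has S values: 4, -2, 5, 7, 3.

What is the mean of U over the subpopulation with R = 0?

Observing R=0 restricts to units where R's equation naturally yields 0: S ∈ {-2, 3}. In that subpopulation U = 2, -8, mean -3.

-3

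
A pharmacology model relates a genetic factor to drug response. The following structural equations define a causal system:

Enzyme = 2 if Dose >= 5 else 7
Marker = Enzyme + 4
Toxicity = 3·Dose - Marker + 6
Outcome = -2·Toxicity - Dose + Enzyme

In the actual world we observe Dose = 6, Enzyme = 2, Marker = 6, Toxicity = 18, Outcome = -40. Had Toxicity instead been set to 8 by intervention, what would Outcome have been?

-20

Intervening sets Toxicity = 8 and removes its equation (Toxicity = 3·Dose - Marker + 6).
Enzyme = 2 if Dose >= 5 else 7  [with Dose=6]  = 2
Outcome = -2·Toxicity - Dose + Enzyme  [with Toxicity=8, Dose=6, Enzyme=2]  = -20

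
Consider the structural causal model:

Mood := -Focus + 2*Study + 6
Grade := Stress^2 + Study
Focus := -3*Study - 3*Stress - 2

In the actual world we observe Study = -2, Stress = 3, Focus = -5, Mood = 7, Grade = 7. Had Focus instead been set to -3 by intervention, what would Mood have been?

The intervention breaks the incoming arrows to Focus: Focus := -3*Study - 3*Stress - 2 no longer applies, and Focus = -3.
Mood = -Focus + 2*Study + 6  [with Focus=-3, Study=-2]  = 5

5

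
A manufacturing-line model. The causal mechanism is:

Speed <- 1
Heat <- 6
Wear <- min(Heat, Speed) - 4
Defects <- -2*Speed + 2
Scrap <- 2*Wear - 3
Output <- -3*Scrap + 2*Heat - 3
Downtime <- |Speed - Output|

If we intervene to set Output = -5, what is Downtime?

Intervening sets Output = -5 and removes its equation (Output <- -3*Scrap + 2*Heat - 3).
Downtime = |Speed - Output|  [with Speed=1, Output=-5]  = 6

6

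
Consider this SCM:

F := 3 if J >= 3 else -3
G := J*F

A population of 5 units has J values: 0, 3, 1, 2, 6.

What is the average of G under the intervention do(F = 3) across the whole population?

7.2

do(F=3) breaks F's dependence on J. With F=3 fixed, G across the units is 0, 9, 3, 6, 18, mean 7.2.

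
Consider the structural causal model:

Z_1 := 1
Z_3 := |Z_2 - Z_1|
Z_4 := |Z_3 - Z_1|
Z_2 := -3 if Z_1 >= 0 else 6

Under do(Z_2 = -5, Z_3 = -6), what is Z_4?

7

Setting Z_2 = -5, Z_3 = -6 by intervention discards those variables' equations.
Z_4 = |Z_3 - Z_1|  [with Z_3=-6, Z_1=1]  = 7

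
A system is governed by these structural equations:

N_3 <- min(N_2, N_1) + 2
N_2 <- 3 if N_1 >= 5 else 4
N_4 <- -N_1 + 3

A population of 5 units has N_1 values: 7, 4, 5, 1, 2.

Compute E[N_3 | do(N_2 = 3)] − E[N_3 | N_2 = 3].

-0.6

do(N_2=3) breaks N_2's dependence on N_1. With N_2=3 fixed, N_3 across the units is 5, 5, 5, 3, 4, mean 4.4.
E[N_3|N_2=3] averages over only the 2 units with N_2=3 (N_1 = 7, 5): N_3 = 5, 5, mean 5.
Difference = 4.4 − 5 = -0.6.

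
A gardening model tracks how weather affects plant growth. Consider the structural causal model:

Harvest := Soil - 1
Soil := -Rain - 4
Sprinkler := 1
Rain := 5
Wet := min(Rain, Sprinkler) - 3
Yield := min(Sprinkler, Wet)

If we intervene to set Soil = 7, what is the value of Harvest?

The intervention breaks the incoming arrows to Soil: Soil := -Rain - 4 no longer applies, and Soil = 7.
Harvest = Soil - 1  [with Soil=7]  = 6

6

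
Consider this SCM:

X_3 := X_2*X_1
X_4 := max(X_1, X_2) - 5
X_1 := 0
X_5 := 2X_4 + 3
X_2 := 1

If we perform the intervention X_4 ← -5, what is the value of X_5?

-7

Intervening sets X_4 = -5 and removes its equation (X_4 := max(X_1, X_2) - 5).
X_5 = 2X_4 + 3  [with X_4=-5]  = -7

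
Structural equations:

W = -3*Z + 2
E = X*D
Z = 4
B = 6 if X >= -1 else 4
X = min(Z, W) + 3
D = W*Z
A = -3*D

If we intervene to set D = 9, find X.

-7

Under do(D=9), the mechanism D = W*Z is discarded; D is fixed at 9.
Since X is not a descendant of the intervened variable, it is unaffected.
W = -3*Z + 2  [with Z=4]  = -10
X = min(Z, W) + 3  [with Z=4, W=-10]  = -7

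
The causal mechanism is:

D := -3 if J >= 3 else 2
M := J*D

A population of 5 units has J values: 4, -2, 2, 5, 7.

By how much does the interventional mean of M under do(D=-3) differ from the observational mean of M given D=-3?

6.4

Under do(D=-3), D's equation is replaced by D=-3 for every unit. Per-unit M: -12, 6, -6, -15, -21. Mean = -9.6.
Observing D=-3 restricts to units where D's equation naturally yields -3: J ∈ {4, 5, 7}. In that subpopulation M = -12, -15, -21, mean -16.
Difference = -9.6 − (-16) = 6.4.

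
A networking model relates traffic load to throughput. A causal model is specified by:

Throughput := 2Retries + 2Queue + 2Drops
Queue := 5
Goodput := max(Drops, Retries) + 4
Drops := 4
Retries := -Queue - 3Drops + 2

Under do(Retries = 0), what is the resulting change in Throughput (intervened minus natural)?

30

The intervention breaks the incoming arrows to Retries: Retries := -Queue - 3Drops + 2 no longer applies, and Retries = 0.
Throughput = 2Retries + 2Queue + 2Drops  [with Retries=0, Queue=5, Drops=4]  = 18
Without intervention: Retries = -Queue - 3Drops + 2  [with Queue=5, Drops=4]  = -15; Throughput = 2Retries + 2Queue + 2Drops  [with Retries=-15, Queue=5, Drops=4]  = -12.
Change = 18 − (-12) = 30.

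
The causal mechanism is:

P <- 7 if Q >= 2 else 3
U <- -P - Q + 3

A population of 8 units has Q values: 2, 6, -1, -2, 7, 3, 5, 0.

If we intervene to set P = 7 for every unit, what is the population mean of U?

-6.5

The intervention sets P=7 in all 8 units regardless of Q. Recomputing U per unit gives -6, -10, -3, -2, -11, -7, -9, -4; average -6.5.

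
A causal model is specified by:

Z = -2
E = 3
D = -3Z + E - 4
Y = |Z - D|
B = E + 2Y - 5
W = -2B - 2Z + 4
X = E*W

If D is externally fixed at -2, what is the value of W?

The intervention breaks the incoming arrows to D: D = -3Z + E - 4 no longer applies, and D = -2.
Y = |Z - D|  [with Z=-2, D=-2]  = 0
B = E + 2Y - 5  [with E=3, Y=0]  = -2
W = -2B - 2Z + 4  [with B=-2, Z=-2]  = 12

12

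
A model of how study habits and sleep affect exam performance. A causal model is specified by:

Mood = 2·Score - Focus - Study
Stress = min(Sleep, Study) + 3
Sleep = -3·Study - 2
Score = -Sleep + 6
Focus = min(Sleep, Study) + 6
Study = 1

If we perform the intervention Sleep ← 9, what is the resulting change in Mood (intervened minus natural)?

Under do(Sleep=9), the mechanism Sleep = -3·Study - 2 is discarded; Sleep is fixed at 9.
Focus = min(Sleep, Study) + 6  [with Sleep=9, Study=1]  = 7
Score = -Sleep + 6  [with Sleep=9]  = -3
Mood = 2·Score - Focus - Study  [with Score=-3, Focus=7, Study=1]  = -14
Without intervention: Sleep = -3·Study - 2  [with Study=1]  = -5; Focus = min(Sleep, Study) + 6  [with Sleep=-5, Study=1]  = 1; Score = -Sleep + 6  [with Sleep=-5]  = 11; Mood = 2·Score - Focus - Study  [with Score=11, Focus=1, Study=1]  = 20.
Change = -14 − 20 = -34.

-34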